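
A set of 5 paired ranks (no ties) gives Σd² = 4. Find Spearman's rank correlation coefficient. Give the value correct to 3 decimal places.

ρ = 1 − 6Σd² / [n(n²−1)] = 1 − 6×4 / (5×24)
  = 1 − 24/120 = 1 − 0.2000 ≈ 0.800

0.800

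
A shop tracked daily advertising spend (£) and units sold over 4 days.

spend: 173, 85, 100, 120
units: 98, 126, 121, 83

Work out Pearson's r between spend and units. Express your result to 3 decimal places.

n = 4, Σx = 478, Σy = 428, Σx² = 61554, Σy² = 47010, Σxy = 49724
nΣxy − ΣxΣy = 198896 − 204584 = -5688
nΣx² − (Σx)² = 246216 − 228484 = 17732; nΣy² − (Σy)² = 188040 − 183184 = 4856
r = -5688 / √(17732 × 4856) = -5688 / 9279.3638 ≈ -0.613

-0.613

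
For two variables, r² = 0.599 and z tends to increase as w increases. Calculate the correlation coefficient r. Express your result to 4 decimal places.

|r| = √0.599 = 0.7740
The association is positive, so r = 0.7740.

0.7740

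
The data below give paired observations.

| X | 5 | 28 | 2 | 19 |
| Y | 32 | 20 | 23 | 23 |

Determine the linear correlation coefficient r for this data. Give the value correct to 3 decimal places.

-0.632

n = 4, ΣX = 54, ΣY = 98, ΣX² = 1174, ΣY² = 2482, ΣXY = 1203
nΣXY − ΣXΣY = 4812 − 5292 = -480
nΣX² − (ΣX)² = 4696 − 2916 = 1780; nΣY² − (ΣY)² = 9928 − 9604 = 324
r = -480 / √(1780 × 324) = -480 / 759.4208 ≈ -0.632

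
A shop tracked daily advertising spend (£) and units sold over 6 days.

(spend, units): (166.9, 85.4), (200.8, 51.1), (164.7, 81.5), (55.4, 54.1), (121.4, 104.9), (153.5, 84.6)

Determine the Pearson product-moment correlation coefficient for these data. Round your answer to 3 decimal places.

n = 6, Σx = 862.7, Σy = 461.6, Σx² = 136671.71, Σy² = 37634.6, Σxy = 66655.29
nΣxy − ΣxΣy = 399931.74 − 398222.32 = 1709.42
nΣx² − (Σx)² = 820030.26 − 744251.29 = 75778.97; nΣy² − (Σy)² = 225807.6 − 213074.56 = 12733.04
r = 1709.42 / √(75778.97 × 12733.04) = 1709.42 / 31062.7857 ≈ 0.055

0.055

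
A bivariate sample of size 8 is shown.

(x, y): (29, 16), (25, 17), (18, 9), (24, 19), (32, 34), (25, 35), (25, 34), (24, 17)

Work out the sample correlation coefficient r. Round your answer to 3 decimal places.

n = 8, Σx = 202, Σy = 181, Σx² = 5216, Σy² = 4813, Σxy = 4728
nΣxy − ΣxΣy = 37824 − 36562 = 1262
nΣx² − (Σx)² = 41728 − 40804 = 924; nΣy² − (Σy)² = 38504 − 32761 = 5743
r = 1262 / √(924 × 5743) = 1262 / 2303.5911 ≈ 0.548

0.548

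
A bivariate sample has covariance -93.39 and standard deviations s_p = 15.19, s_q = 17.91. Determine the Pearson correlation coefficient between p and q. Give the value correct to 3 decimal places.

r = Cov(p,q) / (s_p · s_q) = -93.39 / (15.19 × 17.91)
  = -93.39 / 272.0529 ≈ -0.343

-0.343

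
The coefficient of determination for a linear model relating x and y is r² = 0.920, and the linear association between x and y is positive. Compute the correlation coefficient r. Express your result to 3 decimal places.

0.959

|r| = √0.920 = 0.959
The association is positive, so r = 0.959.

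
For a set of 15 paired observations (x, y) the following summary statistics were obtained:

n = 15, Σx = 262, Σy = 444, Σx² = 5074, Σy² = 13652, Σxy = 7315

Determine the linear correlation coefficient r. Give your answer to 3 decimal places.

-0.874

r = (nΣxy − ΣxΣy) / √[(nΣx² − (Σx)²)(nΣy² − (Σy)²)]
Numerator: 15×7315 − 262×444 = -6603
Denominator: √[(76110 − 68644)(204780 − 197136)] = √[7466 × 7644] = 7554.4758
r = -6603 / 7554.4758 ≈ -0.874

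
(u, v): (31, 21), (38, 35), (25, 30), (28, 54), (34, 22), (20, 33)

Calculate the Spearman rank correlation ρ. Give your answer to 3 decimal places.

Rank u: 4, 6, 2, 3, 5, 1
Rank v: 1, 5, 3, 6, 2, 4
d = rank(u) − rank(v): 3, 1, -1, -3, 3, -3; Σd² = 38
ρ = 1 − 6Σd² / [n(n²−1)] = 1 − 6×38 / (6×35) = 1 − 228/210 ≈ -0.086

-0.086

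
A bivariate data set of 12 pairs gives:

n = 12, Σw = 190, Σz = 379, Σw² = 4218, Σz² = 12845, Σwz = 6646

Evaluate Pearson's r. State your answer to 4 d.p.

0.6271

r = (nΣwz − ΣwΣz) / √[(nΣw² − (Σw)²)(nΣz² − (Σz)²)]
Numerator: 12×6646 − 190×379 = 7742
Denominator: √[(50616 − 36100)(154140 − 143641)] = √[14516 × 10499] = 12345.1806
r = 7742 / 12345.1806 ≈ 0.6271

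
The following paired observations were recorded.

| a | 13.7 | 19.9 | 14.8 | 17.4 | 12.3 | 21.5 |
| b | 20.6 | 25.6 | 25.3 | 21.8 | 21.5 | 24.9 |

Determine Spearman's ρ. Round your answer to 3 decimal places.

Rank a: 2, 5, 3, 4, 1, 6
Rank b: 1, 6, 5, 3, 2, 4
d = rank(a) − rank(b): 1, -1, -2, 1, -1, 2; Σd² = 12
ρ = 1 − 6Σd² / [n(n²−1)] = 1 − 6×12 / (6×35) = 1 − 72/210 ≈ 0.657

0.657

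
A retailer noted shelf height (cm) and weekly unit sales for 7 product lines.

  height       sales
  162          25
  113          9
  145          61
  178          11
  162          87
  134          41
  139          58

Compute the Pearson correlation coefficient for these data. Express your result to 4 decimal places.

0.1149

n = 7, Σx = 1033, Σy = 292, Σx² = 155243, Σy² = 17162, Σxy = 43520
nΣxy − ΣxΣy = 304640 − 301636 = 3004
nΣx² − (Σx)² = 1086701 − 1067089 = 19612; nΣy² − (Σy)² = 120134 − 85264 = 34870
r = 3004 / √(19612 × 34870) = 3004 / 26150.9166 ≈ 0.1149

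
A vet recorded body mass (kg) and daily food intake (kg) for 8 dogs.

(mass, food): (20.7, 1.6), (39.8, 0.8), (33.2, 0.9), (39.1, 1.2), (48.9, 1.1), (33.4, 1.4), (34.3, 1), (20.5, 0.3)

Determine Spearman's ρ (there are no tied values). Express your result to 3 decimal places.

Rank mass: 2, 7, 3, 6, 8, 4, 5, 1
Rank food: 8, 2, 3, 6, 5, 7, 4, 1
d = rank(mass) − rank(food): -6, 5, 0, 0, 3, -3, 1, 0; Σd² = 80
ρ = 1 − 6Σd² / [n(n²−1)] = 1 − 6×80 / (8×63) = 1 − 480/504 ≈ 0.048

0.048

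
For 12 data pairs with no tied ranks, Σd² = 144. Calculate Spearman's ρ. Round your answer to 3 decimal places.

ρ = 1 − 6Σd² / [n(n²−1)] = 1 − 6×144 / (12×143)
  = 1 − 864/1716 = 1 − 0.5035 ≈ 0.497

0.497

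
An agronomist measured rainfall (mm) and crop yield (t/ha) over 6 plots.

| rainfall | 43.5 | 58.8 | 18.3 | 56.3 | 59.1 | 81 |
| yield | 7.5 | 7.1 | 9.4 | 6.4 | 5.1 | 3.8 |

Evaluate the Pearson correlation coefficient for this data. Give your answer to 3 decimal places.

-0.943

n = 6, Σx = 317, Σy = 39.3, Σx² = 18908.08, Σy² = 276.43, Σxy = 1885.28
nΣxy − ΣxΣy = 11311.68 − 12458.1 = -1146.42
nΣx² − (Σx)² = 113448.48 − 100489 = 12959.48; nΣy² − (Σy)² = 1658.58 − 1544.49 = 114.09
r = -1146.42 / √(12959.48 × 114.09) = -1146.42 / 1215.9552 ≈ -0.943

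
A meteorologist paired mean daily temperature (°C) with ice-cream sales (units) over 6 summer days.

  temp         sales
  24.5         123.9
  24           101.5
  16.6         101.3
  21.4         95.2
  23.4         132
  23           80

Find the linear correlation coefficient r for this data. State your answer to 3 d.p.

n = 6, Σx = 132.9, Σy = 633.9, Σx² = 2986.33, Σy² = 68802.19, Σxy = 14119.21
nΣxy − ΣxΣy = 84715.26 − 84245.31 = 469.95
nΣx² − (Σx)² = 17917.98 − 17662.41 = 255.57; nΣy² − (Σy)² = 412813.14 − 401829.21 = 10983.93
r = 469.95 / √(255.57 × 10983.93) = 469.95 / 1675.4590 ≈ 0.280

0.280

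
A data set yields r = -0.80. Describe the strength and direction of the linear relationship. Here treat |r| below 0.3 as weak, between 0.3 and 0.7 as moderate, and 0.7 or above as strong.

strong negative

r = -0.80 < 0 so the relationship is negative.
|r| = 0.80, which falls in the strong range.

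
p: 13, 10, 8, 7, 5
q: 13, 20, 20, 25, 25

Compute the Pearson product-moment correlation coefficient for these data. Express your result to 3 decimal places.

n = 5, Σp = 43, Σq = 103, Σp² = 407, Σq² = 2219, Σpq = 829
nΣpq − ΣpΣq = 4145 − 4429 = -284
nΣp² − (Σp)² = 2035 − 1849 = 186; nΣq² − (Σq)² = 11095 − 10609 = 486
r = -284 / √(186 × 486) = -284 / 300.6593 ≈ -0.945

-0.945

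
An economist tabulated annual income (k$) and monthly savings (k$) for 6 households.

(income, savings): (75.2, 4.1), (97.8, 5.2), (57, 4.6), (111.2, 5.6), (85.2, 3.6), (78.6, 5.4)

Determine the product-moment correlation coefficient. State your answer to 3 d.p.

0.461

n = 6, Σx = 505, Σy = 28.5, Σx² = 44271.32, Σy² = 138.49, Σxy = 2432.96
nΣxy − ΣxΣy = 14597.76 − 14392.5 = 205.26
nΣx² − (Σx)² = 265627.92 − 255025 = 10602.92; nΣy² − (Σy)² = 830.94 − 812.25 = 18.69
r = 205.26 / √(10602.92 × 18.69) = 205.26 / 445.1613 ≈ 0.461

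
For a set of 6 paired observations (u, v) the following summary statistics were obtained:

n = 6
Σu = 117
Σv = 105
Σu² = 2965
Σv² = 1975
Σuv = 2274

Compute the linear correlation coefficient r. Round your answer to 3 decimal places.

r = (nΣuv − ΣuΣv) / √[(nΣu² − (Σu)²)(nΣv² − (Σv)²)]
Numerator: 6×2274 − 117×105 = 1359
Denominator: √[(17790 − 13689)(11850 − 11025)] = √[4101 × 825] = 1839.3817
r = 1359 / 1839.3817 ≈ 0.739

0.739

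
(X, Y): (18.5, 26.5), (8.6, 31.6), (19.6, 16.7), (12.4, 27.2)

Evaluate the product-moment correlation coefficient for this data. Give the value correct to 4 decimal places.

n = 4, ΣX = 59.1, ΣY = 102, ΣX² = 954.13, ΣY² = 2719.54, ΣXY = 1426.61
nΣXY − ΣXΣY = 5706.44 − 6028.2 = -321.76
nΣX² − (ΣX)² = 3816.52 − 3492.81 = 323.71; nΣY² − (ΣY)² = 10878.16 − 10404 = 474.16
r = -321.76 / √(323.71 × 474.16) = -321.76 / 391.7784 ≈ -0.8213

-0.8213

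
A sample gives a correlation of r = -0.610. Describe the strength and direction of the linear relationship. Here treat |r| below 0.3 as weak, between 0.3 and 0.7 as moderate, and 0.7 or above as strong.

moderate negative

r = -0.610 < 0 so the relationship is negative.
|r| = 0.610, which falls in the moderate range.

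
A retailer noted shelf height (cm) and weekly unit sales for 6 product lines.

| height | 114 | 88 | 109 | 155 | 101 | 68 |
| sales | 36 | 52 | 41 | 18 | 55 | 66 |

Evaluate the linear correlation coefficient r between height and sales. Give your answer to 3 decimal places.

n = 6, Σx = 635, Σy = 268, Σx² = 71471, Σy² = 13386, Σxy = 25982
nΣxy − ΣxΣy = 155892 − 170180 = -14288
nΣx² − (Σx)² = 428826 − 403225 = 25601; nΣy² − (Σy)² = 80316 − 71824 = 8492
r = -14288 / √(25601 × 8492) = -14288 / 14744.6157 ≈ -0.969

-0.969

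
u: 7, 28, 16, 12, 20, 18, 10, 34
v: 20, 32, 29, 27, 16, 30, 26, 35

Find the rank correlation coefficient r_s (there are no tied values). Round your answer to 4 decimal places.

Rank u: 1, 7, 4, 3, 6, 5, 2, 8
Rank v: 2, 7, 5, 4, 1, 6, 3, 8
d = rank(u) − rank(v): -1, 0, -1, -1, 5, -1, -1, 0; Σd² = 30
ρ = 1 − 6Σd² / [n(n²−1)] = 1 − 6×30 / (8×63) = 1 − 180/504 ≈ 0.6429

0.6429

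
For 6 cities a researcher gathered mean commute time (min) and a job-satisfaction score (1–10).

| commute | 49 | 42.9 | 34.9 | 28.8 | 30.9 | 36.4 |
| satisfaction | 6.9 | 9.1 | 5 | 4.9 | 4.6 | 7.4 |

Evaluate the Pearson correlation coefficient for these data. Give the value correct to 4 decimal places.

0.7028

n = 6, Σx = 222.9, Σy = 37.9, Σx² = 8568.63, Σy² = 255.35, Σxy = 1455.61
nΣxy − ΣxΣy = 8733.66 − 8447.91 = 285.75
nΣx² − (Σx)² = 51411.78 − 49684.41 = 1727.37; nΣy² − (Σy)² = 1532.1 − 1436.41 = 95.69
r = 285.75 / √(1727.37 × 95.69) = 285.75 / 406.5612 ≈ 0.7028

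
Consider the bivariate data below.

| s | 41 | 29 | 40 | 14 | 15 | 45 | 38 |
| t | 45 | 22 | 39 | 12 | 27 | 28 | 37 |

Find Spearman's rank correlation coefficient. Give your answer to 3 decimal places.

Rank s: 6, 3, 5, 1, 2, 7, 4
Rank t: 7, 2, 6, 1, 3, 4, 5
d = rank(s) − rank(t): -1, 1, -1, 0, -1, 3, -1; Σd² = 14
ρ = 1 − 6Σd² / [n(n²−1)] = 1 − 6×14 / (7×48) = 1 − 84/336 ≈ 0.750

0.750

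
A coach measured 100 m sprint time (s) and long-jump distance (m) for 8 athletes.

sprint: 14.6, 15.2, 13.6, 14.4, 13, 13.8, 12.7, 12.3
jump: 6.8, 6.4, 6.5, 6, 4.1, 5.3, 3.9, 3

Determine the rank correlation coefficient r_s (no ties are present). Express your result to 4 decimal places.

Rank sprint: 7, 8, 4, 6, 3, 5, 2, 1
Rank jump: 8, 6, 7, 5, 3, 4, 2, 1
d = rank(sprint) − rank(jump): -1, 2, -3, 1, 0, 1, 0, 0; Σd² = 16
ρ = 1 − 6Σd² / [n(n²−1)] = 1 − 6×16 / (8×63) = 1 − 96/504 ≈ 0.8095

0.8095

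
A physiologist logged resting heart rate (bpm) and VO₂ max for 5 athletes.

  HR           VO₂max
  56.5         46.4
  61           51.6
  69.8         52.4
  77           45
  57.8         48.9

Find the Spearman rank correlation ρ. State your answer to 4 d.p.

Rank HR: 1, 3, 4, 5, 2
Rank VO₂max: 2, 4, 5, 1, 3
d = rank(HR) − rank(VO₂max): -1, -1, -1, 4, -1; Σd² = 20
ρ = 1 − 6Σd² / [n(n²−1)] = 1 − 6×20 / (5×24) = 1 − 120/120 ≈ 0.0000

0.0000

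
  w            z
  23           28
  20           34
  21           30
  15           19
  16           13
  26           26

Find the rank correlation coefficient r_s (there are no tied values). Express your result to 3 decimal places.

0.371

Rank w: 5, 3, 4, 1, 2, 6
Rank z: 4, 6, 5, 2, 1, 3
d = rank(w) − rank(z): 1, -3, -1, -1, 1, 3; Σd² = 22
ρ = 1 − 6Σd² / [n(n²−1)] = 1 − 6×22 / (6×35) = 1 − 132/210 ≈ 0.371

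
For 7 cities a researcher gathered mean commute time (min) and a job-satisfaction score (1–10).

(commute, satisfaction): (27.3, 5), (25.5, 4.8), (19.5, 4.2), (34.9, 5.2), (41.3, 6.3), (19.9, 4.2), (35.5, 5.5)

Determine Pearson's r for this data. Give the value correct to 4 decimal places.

n = 7, Σx = 203.9, Σy = 35.2, Σx² = 6355.75, Σy² = 180.3, Σxy = 1061.3
nΣxy − ΣxΣy = 7429.1 − 7177.28 = 251.82
nΣx² − (Σx)² = 44490.25 − 41575.21 = 2915.04; nΣy² − (Σy)² = 1262.1 − 1239.04 = 23.06
r = 251.82 / √(2915.04 × 23.06) = 251.82 / 259.2698 ≈ 0.9713

0.9713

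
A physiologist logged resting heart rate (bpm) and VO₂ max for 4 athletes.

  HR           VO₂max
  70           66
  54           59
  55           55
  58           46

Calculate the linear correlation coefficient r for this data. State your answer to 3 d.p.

n = 4, Σx = 237, Σy = 226, Σx² = 14205, Σy² = 12978, Σxy = 13499
nΣxy − ΣxΣy = 53996 − 53562 = 434
nΣx² − (Σx)² = 56820 − 56169 = 651; nΣy² − (Σy)² = 51912 − 51076 = 836
r = 434 / √(651 × 836) = 434 / 737.7235 ≈ 0.588

0.588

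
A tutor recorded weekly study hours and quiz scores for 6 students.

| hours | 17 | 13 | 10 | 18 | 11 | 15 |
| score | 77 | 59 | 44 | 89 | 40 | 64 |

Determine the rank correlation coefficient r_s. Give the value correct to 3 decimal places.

Rank hours: 5, 3, 1, 6, 2, 4
Rank score: 5, 3, 2, 6, 1, 4
d = rank(hours) − rank(score): 0, 0, -1, 0, 1, 0; Σd² = 2
ρ = 1 − 6Σd² / [n(n²−1)] = 1 − 6×2 / (6×35) = 1 − 12/210 ≈ 0.943

0.943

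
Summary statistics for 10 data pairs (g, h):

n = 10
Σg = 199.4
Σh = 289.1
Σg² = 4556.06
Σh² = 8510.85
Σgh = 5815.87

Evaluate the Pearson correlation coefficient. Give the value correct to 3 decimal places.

0.172

r = (nΣgh − ΣgΣh) / √[(nΣg² − (Σg)²)(nΣh² − (Σh)²)]
Numerator: 10×5815.87 − 199.4×289.1 = 512.16
Denominator: √[(45560.6 − 39760.36)(85108.5 − 83578.81)] = √[5800.24 × 1529.69] = 2978.6858
r = 512.16 / 2978.6858 ≈ 0.172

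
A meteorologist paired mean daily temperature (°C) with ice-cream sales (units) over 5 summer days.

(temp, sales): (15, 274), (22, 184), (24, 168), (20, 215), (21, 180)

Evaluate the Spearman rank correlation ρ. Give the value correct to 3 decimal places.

-0.900

Rank temp: 1, 4, 5, 2, 3
Rank sales: 5, 3, 1, 4, 2
d = rank(temp) − rank(sales): -4, 1, 4, -2, 1; Σd² = 38
ρ = 1 − 6Σd² / [n(n²−1)] = 1 − 6×38 / (5×24) = 1 − 228/120 ≈ -0.900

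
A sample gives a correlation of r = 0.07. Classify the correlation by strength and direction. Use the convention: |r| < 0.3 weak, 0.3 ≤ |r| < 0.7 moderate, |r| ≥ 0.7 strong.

r = 0.07 > 0 so the relationship is positive.
|r| = 0.07, which falls in the weak range.

weak positive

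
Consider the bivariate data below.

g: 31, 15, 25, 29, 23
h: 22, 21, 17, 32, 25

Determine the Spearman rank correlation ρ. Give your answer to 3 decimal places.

0.300

Rank g: 5, 1, 3, 4, 2
Rank h: 3, 2, 1, 5, 4
d = rank(g) − rank(h): 2, -1, 2, -1, -2; Σd² = 14
ρ = 1 − 6Σd² / [n(n²−1)] = 1 − 6×14 / (5×24) = 1 − 84/120 ≈ 0.300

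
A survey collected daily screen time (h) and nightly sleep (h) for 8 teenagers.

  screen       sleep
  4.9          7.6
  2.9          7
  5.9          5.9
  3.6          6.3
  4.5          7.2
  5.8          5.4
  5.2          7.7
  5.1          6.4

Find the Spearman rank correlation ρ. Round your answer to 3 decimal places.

-0.333

Rank screen: 4, 1, 8, 2, 3, 7, 6, 5
Rank sleep: 7, 5, 2, 3, 6, 1, 8, 4
d = rank(screen) − rank(sleep): -3, -4, 6, -1, -3, 6, -2, 1; Σd² = 112
ρ = 1 − 6Σd² / [n(n²−1)] = 1 − 6×112 / (8×63) = 1 − 672/504 ≈ -0.333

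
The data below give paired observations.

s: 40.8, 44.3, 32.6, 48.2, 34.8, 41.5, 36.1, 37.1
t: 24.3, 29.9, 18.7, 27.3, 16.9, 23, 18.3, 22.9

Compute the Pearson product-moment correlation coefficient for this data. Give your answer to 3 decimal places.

n = 8, Σs = 315.4, Σt = 181.3, Σs² = 12626.04, Σt² = 4253.39, Σst = 7294.33
nΣst − ΣsΣt = 58354.64 − 57182.02 = 1172.62
nΣs² − (Σs)² = 101008.32 − 99477.16 = 1531.16; nΣt² − (Σt)² = 34027.12 − 32869.69 = 1157.43
r = 1172.62 / √(1531.16 × 1157.43) = 1172.62 / 1331.2440 ≈ 0.881

0.881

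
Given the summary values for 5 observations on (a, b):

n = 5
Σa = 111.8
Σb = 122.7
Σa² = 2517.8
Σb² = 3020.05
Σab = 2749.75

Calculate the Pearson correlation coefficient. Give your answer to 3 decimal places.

0.486

r = (nΣab − ΣaΣb) / √[(nΣa² − (Σa)²)(nΣb² − (Σb)²)]
Numerator: 5×2749.75 − 111.8×122.7 = 30.89
Denominator: √[(12589 − 12499.24)(15100.25 − 15055.29)] = √[89.76 × 44.96] = 63.5264
r = 30.89 / 63.5264 ≈ 0.486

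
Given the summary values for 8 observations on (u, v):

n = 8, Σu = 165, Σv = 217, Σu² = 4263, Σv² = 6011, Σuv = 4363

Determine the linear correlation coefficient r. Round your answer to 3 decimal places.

r = (nΣuv − ΣuΣv) / √[(nΣu² − (Σu)²)(nΣv² − (Σv)²)]
Numerator: 8×4363 − 165×217 = -901
Denominator: √[(34104 − 27225)(48088 − 47089)] = √[6879 × 999] = 2621.4731
r = -901 / 2621.4731 ≈ -0.344

-0.344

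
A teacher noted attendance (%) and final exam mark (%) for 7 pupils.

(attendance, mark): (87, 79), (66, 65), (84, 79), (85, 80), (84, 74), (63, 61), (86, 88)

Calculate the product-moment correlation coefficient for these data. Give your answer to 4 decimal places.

0.9138

n = 7, Σx = 555, Σy = 526, Σx² = 44627, Σy² = 40048, Σxy = 42226
nΣxy − ΣxΣy = 295582 − 291930 = 3652
nΣx² − (Σx)² = 312389 − 308025 = 4364; nΣy² − (Σy)² = 280336 − 276676 = 3660
r = 3652 / √(4364 × 3660) = 3652 / 3996.5285 ≈ 0.9138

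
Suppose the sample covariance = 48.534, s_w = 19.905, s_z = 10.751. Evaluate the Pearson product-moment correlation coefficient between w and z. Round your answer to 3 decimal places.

0.227

r = Cov(w,z) / (s_w · s_z) = 48.534 / (19.905 × 10.751)
  = 48.534 / 213.9987 ≈ 0.227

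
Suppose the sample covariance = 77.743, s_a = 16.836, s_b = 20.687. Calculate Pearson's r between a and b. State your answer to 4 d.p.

r = Cov(a,b) / (s_a · s_b) = 77.743 / (16.836 × 20.687)
  = 77.743 / 348.2863 ≈ 0.2232

0.2232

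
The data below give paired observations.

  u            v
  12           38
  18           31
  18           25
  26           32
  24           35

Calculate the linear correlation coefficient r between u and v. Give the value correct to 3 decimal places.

-0.181

n = 5, Σu = 98, Σv = 161, Σu² = 2044, Σv² = 5279, Σuv = 3136
nΣuv − ΣuΣv = 15680 − 15778 = -98
nΣu² − (Σu)² = 10220 − 9604 = 616; nΣv² − (Σv)² = 26395 − 25921 = 474
r = -98 / √(616 × 474) = -98 / 540.3554 ≈ -0.181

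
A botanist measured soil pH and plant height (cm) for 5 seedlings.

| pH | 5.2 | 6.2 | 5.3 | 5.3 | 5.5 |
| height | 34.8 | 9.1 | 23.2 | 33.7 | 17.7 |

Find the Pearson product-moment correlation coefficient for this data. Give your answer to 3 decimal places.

-0.875

n = 5, Σx = 27.5, Σy = 118.5, Σx² = 151.91, Σy² = 3281.07, Σxy = 636.3
nΣxy − ΣxΣy = 3181.5 − 3258.75 = -77.25
nΣx² − (Σx)² = 759.55 − 756.25 = 3.3; nΣy² − (Σy)² = 16405.35 − 14042.25 = 2363.1
r = -77.25 / √(3.3 × 2363.1) = -77.25 / 88.3076 ≈ -0.875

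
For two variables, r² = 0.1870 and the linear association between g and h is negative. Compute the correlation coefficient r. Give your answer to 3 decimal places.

-0.432

|r| = √0.1870 = 0.432
The association is negative, so r = −0.432.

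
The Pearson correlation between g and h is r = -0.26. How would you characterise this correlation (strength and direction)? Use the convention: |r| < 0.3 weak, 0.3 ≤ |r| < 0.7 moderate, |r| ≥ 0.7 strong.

r = -0.26 < 0 so the relationship is negative.
|r| = 0.26, which falls in the weak range.

weak negative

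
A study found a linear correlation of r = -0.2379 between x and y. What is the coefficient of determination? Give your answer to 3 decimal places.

r² = (-0.2379)² = 0.057

0.057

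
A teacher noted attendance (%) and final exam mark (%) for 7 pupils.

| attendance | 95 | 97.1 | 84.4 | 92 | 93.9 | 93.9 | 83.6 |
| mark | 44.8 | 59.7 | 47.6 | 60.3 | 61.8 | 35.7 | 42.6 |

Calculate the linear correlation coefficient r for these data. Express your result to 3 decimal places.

n = 7, Σx = 639.9, Σy = 352.5, Σx² = 58664.15, Σy² = 18381.47, Σxy = 32334.52
nΣxy − ΣxΣy = 226341.64 − 225564.75 = 776.89
nΣx² − (Σx)² = 410649.05 − 409472.01 = 1177.04; nΣy² − (Σy)² = 128670.29 − 124256.25 = 4414.04
r = 776.89 / √(1177.04 × 4414.04) = 776.89 / 2279.3643 ≈ 0.341

0.341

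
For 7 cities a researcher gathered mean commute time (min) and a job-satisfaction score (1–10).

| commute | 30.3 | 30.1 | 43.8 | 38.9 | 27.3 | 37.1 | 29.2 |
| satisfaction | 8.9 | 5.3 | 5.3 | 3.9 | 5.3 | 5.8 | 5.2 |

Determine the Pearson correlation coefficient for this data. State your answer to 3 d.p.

-0.312

n = 7, Σx = 236.7, Σy = 39.7, Σx² = 8230.09, Σy² = 239.37, Σxy = 1324.76
nΣxy − ΣxΣy = 9273.32 − 9396.99 = -123.67
nΣx² − (Σx)² = 57610.63 − 56026.89 = 1583.74; nΣy² − (Σy)² = 1675.59 − 1576.09 = 99.5
r = -123.67 / √(1583.74 × 99.5) = -123.67 / 396.9662 ≈ -0.312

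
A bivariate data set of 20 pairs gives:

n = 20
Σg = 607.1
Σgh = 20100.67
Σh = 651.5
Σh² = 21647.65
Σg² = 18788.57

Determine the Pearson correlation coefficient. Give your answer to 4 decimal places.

0.8292

r = (nΣgh − ΣgΣh) / √[(nΣg² − (Σg)²)(nΣh² − (Σh)²)]
Numerator: 20×20100.67 − 607.1×651.5 = 6487.75
Denominator: √[(375771.4 − 368570.41)(432953 − 424452.25)] = √[7200.99 × 8500.75] = 7823.9259
r = 6487.75 / 7823.9259 ≈ 0.8292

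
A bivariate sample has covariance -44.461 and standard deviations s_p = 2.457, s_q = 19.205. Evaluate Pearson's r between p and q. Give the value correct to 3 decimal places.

r = Cov(p,q) / (s_p · s_q) = -44.461 / (2.457 × 19.205)
  = -44.461 / 47.1867 ≈ -0.942

-0.942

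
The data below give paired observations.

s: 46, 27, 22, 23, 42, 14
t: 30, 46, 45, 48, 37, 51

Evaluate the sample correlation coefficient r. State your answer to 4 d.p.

n = 6, Σs = 174, Σt = 257, Σs² = 5818, Σt² = 11315, Σst = 6984
nΣst − ΣsΣt = 41904 − 44718 = -2814
nΣs² − (Σs)² = 34908 − 30276 = 4632; nΣt² − (Σt)² = 67890 − 66049 = 1841
r = -2814 / √(4632 × 1841) = -2814 / 2920.1904 ≈ -0.9636

-0.9636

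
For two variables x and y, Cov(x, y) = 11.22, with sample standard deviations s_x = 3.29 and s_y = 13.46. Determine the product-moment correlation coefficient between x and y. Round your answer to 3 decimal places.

r = Cov(x,y) / (s_x · s_y) = 11.22 / (3.29 × 13.46)
  = 11.22 / 44.2834 ≈ 0.253

0.253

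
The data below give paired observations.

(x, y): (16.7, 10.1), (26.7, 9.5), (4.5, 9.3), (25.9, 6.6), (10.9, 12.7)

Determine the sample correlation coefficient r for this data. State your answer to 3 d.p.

n = 5, Σx = 84.7, Σy = 48.2, Σx² = 1801.65, Σy² = 483.6, Σxy = 773.54
nΣxy − ΣxΣy = 3867.7 − 4082.54 = -214.84
nΣx² − (Σx)² = 9008.25 − 7174.09 = 1834.16; nΣy² − (Σy)² = 2418 − 2323.24 = 94.76
r = -214.84 / √(1834.16 × 94.76) = -214.84 / 416.8993 ≈ -0.515

-0.515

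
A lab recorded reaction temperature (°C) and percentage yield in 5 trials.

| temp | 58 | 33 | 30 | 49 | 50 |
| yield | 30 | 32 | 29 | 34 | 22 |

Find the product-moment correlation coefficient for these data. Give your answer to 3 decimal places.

-0.165

n = 5, Σx = 220, Σy = 147, Σx² = 10254, Σy² = 4405, Σxy = 6432
nΣxy − ΣxΣy = 32160 − 32340 = -180
nΣx² − (Σx)² = 51270 − 48400 = 2870; nΣy² − (Σy)² = 22025 − 21609 = 416
r = -180 / √(2870 × 416) = -180 / 1092.6665 ≈ -0.165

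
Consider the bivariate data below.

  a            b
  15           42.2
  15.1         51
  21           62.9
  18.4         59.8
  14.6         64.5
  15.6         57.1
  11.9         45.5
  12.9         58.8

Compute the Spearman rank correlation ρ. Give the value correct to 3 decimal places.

0.357

Rank a: 4, 5, 8, 7, 3, 6, 1, 2
Rank b: 1, 3, 7, 6, 8, 4, 2, 5
d = rank(a) − rank(b): 3, 2, 1, 1, -5, 2, -1, -3; Σd² = 54
ρ = 1 − 6Σd² / [n(n²−1)] = 1 − 6×54 / (8×63) = 1 − 324/504 ≈ 0.357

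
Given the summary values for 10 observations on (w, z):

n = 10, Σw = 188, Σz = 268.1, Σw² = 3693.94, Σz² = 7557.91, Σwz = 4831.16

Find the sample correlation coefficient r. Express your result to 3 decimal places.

r = (nΣwz − ΣwΣz) / √[(nΣw² − (Σw)²)(nΣz² − (Σz)²)]
Numerator: 10×4831.16 − 188×268.1 = -2091.2
Denominator: √[(36939.4 − 35344)(75579.1 − 71877.61)] = √[1595.4 × 3701.49] = 2430.0941
r = -2091.2 / 2430.0941 ≈ -0.861

-0.861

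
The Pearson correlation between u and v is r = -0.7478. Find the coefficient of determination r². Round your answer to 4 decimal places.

r² = (-0.7478)² = 0.5592

0.5592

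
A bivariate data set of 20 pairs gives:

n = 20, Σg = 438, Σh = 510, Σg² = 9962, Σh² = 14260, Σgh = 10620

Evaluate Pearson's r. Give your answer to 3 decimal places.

-0.806

r = (nΣgh − ΣgΣh) / √[(nΣg² − (Σg)²)(nΣh² − (Σh)²)]
Numerator: 20×10620 − 438×510 = -10980
Denominator: √[(199240 − 191844)(285200 − 260100)] = √[7396 × 25100] = 13624.9624
r = -10980 / 13624.9624 ≈ -0.806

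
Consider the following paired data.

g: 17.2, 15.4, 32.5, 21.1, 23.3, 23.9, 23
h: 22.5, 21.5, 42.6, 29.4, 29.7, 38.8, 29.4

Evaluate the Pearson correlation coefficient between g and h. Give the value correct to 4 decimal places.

n = 7, Σg = 156.4, Σh = 213.9, Σg² = 3677.56, Σh² = 6899.51, Σgh = 5018.47
nΣgh − ΣgΣh = 35129.29 − 33453.96 = 1675.33
nΣg² − (Σg)² = 25742.92 − 24460.96 = 1281.96; nΣh² − (Σh)² = 48296.57 − 45753.21 = 2543.36
r = 1675.33 / √(1281.96 × 2543.36) = 1675.33 / 1805.6815 ≈ 0.9278

0.9278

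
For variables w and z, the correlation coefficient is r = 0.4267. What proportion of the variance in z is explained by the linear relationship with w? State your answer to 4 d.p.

r² = (0.4267)² = 0.1821

0.1821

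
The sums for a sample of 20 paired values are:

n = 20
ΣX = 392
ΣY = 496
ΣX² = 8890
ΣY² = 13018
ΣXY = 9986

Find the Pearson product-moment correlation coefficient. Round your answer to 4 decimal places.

r = (nΣXY − ΣXΣY) / √[(nΣX² − (ΣX)²)(nΣY² − (ΣY)²)]
Numerator: 20×9986 − 392×496 = 5288
Denominator: √[(177800 − 153664)(260360 − 246016)] = √[24136 × 14344] = 18606.6328
r = 5288 / 18606.6328 ≈ 0.2842

0.2842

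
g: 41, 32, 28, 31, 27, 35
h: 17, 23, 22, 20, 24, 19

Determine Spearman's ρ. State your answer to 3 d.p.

Rank g: 6, 4, 2, 3, 1, 5
Rank h: 1, 5, 4, 3, 6, 2
d = rank(g) − rank(h): 5, -1, -2, 0, -5, 3; Σd² = 64
ρ = 1 − 6Σd² / [n(n²−1)] = 1 − 6×64 / (6×35) = 1 − 384/210 ≈ -0.829

-0.829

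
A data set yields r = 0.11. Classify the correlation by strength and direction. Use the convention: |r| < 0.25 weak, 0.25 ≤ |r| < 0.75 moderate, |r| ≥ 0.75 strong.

r = 0.11 > 0 so the relationship is positive.
|r| = 0.11, which falls in the weak range.

weak positive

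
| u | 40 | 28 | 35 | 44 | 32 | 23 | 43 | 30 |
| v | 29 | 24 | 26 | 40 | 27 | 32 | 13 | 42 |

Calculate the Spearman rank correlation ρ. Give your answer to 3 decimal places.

Rank u: 6, 2, 5, 8, 4, 1, 7, 3
Rank v: 5, 2, 3, 7, 4, 6, 1, 8
d = rank(u) − rank(v): 1, 0, 2, 1, 0, -5, 6, -5; Σd² = 92
ρ = 1 − 6Σd² / [n(n²−1)] = 1 − 6×92 / (8×63) = 1 − 552/504 ≈ -0.095

-0.095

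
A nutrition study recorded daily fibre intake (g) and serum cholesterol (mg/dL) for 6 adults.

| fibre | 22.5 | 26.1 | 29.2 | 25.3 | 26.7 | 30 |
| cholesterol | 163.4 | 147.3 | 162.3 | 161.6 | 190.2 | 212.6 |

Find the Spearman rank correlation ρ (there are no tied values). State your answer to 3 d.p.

Rank fibre: 1, 3, 5, 2, 4, 6
Rank cholesterol: 4, 1, 3, 2, 5, 6
d = rank(fibre) − rank(cholesterol): -3, 2, 2, 0, -1, 0; Σd² = 18
ρ = 1 − 6Σd² / [n(n²−1)] = 1 − 6×18 / (6×35) = 1 − 108/210 ≈ 0.486

0.486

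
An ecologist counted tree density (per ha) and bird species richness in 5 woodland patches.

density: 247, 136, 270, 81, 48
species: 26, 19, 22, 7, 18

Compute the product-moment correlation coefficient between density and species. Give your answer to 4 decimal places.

n = 5, Σx = 782, Σy = 92, Σx² = 161270, Σy² = 1894, Σxy = 16377
nΣxy − ΣxΣy = 81885 − 71944 = 9941
nΣx² − (Σx)² = 806350 − 611524 = 194826; nΣy² − (Σy)² = 9470 − 8464 = 1006
r = 9941 / √(194826 × 1006) = 9941 / 13999.8199 ≈ 0.7101

0.7101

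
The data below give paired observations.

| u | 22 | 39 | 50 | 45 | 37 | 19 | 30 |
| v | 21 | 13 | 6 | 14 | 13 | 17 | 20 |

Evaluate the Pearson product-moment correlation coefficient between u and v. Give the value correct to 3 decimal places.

n = 7, Σu = 242, Σv = 104, Σu² = 9160, Σv² = 1700, Σuv = 3303
nΣuv − ΣuΣv = 23121 − 25168 = -2047
nΣu² − (Σu)² = 64120 − 58564 = 5556; nΣv² − (Σv)² = 11900 − 10816 = 1084
r = -2047 / √(5556 × 1084) = -2047 / 2454.1198 ≈ -0.834

-0.834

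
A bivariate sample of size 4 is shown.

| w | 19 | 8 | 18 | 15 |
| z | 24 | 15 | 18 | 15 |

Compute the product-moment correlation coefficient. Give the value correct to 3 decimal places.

n = 4, Σw = 60, Σz = 72, Σw² = 974, Σz² = 1350, Σwz = 1125
nΣwz − ΣwΣz = 4500 − 4320 = 180
nΣw² − (Σw)² = 3896 − 3600 = 296; nΣz² − (Σz)² = 5400 − 5184 = 216
r = 180 / √(296 × 216) = 180 / 252.8557 ≈ 0.712

0.712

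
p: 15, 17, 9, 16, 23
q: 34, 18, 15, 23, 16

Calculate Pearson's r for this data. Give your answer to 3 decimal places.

n = 5, Σp = 80, Σq = 106, Σp² = 1380, Σq² = 2490, Σpq = 1687
nΣpq − ΣpΣq = 8435 − 8480 = -45
nΣp² − (Σp)² = 6900 − 6400 = 500; nΣq² − (Σq)² = 12450 − 11236 = 1214
r = -45 / √(500 × 1214) = -45 / 779.1020 ≈ -0.058

-0.058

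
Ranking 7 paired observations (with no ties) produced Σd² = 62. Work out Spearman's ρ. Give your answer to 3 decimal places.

-0.107

ρ = 1 − 6Σd² / [n(n²−1)] = 1 − 6×62 / (7×48)
  = 1 − 372/336 = 1 − 1.1071 ≈ -0.107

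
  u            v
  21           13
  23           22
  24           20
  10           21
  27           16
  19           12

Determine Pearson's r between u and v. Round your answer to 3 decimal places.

n = 6, Σu = 124, Σv = 104, Σu² = 2736, Σv² = 1894, Σuv = 2129
nΣuv − ΣuΣv = 12774 − 12896 = -122
nΣu² − (Σu)² = 16416 − 15376 = 1040; nΣv² − (Σv)² = 11364 − 10816 = 548
r = -122 / √(1040 × 548) = -122 / 754.9305 ≈ -0.162

-0.162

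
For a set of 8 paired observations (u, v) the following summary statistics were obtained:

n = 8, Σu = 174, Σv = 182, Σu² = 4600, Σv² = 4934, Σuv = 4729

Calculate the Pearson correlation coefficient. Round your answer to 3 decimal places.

r = (nΣuv − ΣuΣv) / √[(nΣu² − (Σu)²)(nΣv² − (Σv)²)]
Numerator: 8×4729 − 174×182 = 6164
Denominator: √[(36800 − 30276)(39472 − 33124)] = √[6524 × 6348] = 6435.3984
r = 6164 / 6435.3984 ≈ 0.958

0.958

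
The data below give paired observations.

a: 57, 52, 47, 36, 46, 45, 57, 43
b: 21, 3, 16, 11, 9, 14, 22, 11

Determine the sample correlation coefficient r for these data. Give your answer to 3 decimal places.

0.472

n = 8, Σa = 383, Σb = 107, Σa² = 18697, Σb² = 1709, Σab = 5272
nΣab − ΣaΣb = 42176 − 40981 = 1195
nΣa² − (Σa)² = 149576 − 146689 = 2887; nΣb² − (Σb)² = 13672 − 11449 = 2223
r = 1195 / √(2887 × 2223) = 1195 / 2533.3379 ≈ 0.472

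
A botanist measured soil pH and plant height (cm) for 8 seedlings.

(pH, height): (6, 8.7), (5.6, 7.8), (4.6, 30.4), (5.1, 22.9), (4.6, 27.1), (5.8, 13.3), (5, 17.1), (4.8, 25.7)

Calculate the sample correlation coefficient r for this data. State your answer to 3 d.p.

n = 8, Σx = 41.5, Σy = 153, Σx² = 217.37, Σy² = 3449.3, Σxy = 763.17
nΣxy − ΣxΣy = 6105.36 − 6349.5 = -244.14
nΣx² − (Σx)² = 1738.96 − 1722.25 = 16.71; nΣy² − (Σy)² = 27594.4 − 23409 = 4185.4
r = -244.14 / √(16.71 × 4185.4) = -244.14 / 264.4580 ≈ -0.923

-0.923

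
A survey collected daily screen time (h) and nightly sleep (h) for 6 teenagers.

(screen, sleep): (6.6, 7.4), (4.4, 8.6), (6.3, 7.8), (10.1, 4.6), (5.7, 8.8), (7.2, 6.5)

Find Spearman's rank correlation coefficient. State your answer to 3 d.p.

-0.943

Rank screen: 4, 1, 3, 6, 2, 5
Rank sleep: 3, 5, 4, 1, 6, 2
d = rank(screen) − rank(sleep): 1, -4, -1, 5, -4, 3; Σd² = 68
ρ = 1 − 6Σd² / [n(n²−1)] = 1 − 6×68 / (6×35) = 1 − 408/210 ≈ -0.943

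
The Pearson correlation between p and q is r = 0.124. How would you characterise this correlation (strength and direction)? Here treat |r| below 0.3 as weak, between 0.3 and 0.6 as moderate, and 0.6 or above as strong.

weak positive

r = 0.124 > 0 so the relationship is positive.
|r| = 0.124, which falls in the weak range.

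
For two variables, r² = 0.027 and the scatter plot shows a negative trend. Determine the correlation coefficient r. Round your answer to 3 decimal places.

|r| = √0.027 = 0.164
The association is negative, so r = −0.164.

-0.164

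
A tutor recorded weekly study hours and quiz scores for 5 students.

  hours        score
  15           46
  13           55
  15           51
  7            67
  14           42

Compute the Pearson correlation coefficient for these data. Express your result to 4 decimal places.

n = 5, Σx = 64, Σy = 261, Σx² = 864, Σy² = 13995, Σxy = 3227
nΣxy − ΣxΣy = 16135 − 16704 = -569
nΣx² − (Σx)² = 4320 − 4096 = 224; nΣy² − (Σy)² = 69975 − 68121 = 1854
r = -569 / √(224 × 1854) = -569 / 644.4346 ≈ -0.8829

-0.8829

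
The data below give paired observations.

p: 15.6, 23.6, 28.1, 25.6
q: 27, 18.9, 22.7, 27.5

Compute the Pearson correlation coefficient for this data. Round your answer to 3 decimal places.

-0.348

n = 4, Σp = 92.9, Σq = 96.1, Σp² = 2245.29, Σq² = 2357.75, Σpq = 2209.11
nΣpq − ΣpΣq = 8836.44 − 8927.69 = -91.25
nΣp² − (Σp)² = 8981.16 − 8630.41 = 350.75; nΣq² − (Σq)² = 9431 − 9235.21 = 195.79
r = -91.25 / √(350.75 × 195.79) = -91.25 / 262.0560 ≈ -0.348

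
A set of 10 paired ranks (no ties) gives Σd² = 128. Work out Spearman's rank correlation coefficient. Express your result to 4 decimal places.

ρ = 1 − 6Σd² / [n(n²−1)] = 1 − 6×128 / (10×99)
  = 1 − 768/990 = 1 − 0.77576 ≈ 0.2242

0.2242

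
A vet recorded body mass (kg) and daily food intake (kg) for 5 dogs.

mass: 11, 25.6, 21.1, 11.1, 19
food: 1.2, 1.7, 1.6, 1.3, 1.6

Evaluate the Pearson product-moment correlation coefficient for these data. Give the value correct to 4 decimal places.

0.9663

n = 5, Σx = 87.8, Σy = 7.4, Σx² = 1705.78, Σy² = 11.14, Σxy = 135.31
nΣxy − ΣxΣy = 676.55 − 649.72 = 26.83
nΣx² − (Σx)² = 8528.9 − 7708.84 = 820.06; nΣy² − (Σy)² = 55.7 − 54.76 = 0.94
r = 26.83 / √(820.06 × 0.94) = 26.83 / 27.7643 ≈ 0.9663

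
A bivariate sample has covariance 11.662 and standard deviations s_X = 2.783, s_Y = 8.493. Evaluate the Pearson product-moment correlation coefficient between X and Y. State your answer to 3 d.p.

r = Cov(X,Y) / (s_X · s_Y) = 11.662 / (2.783 × 8.493)
  = 11.662 / 23.6360 ≈ 0.493

0.493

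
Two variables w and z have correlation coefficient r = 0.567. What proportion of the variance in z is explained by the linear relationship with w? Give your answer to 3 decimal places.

0.321

r² = (0.567)² = 0.321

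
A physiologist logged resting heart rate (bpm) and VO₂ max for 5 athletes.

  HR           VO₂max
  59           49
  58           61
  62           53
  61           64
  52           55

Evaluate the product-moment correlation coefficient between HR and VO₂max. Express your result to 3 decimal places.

0.107

n = 5, Σx = 292, Σy = 282, Σx² = 17114, Σy² = 16052, Σxy = 16479
nΣxy − ΣxΣy = 82395 − 82344 = 51
nΣx² − (Σx)² = 85570 − 85264 = 306; nΣy² − (Σy)² = 80260 − 79524 = 736
r = 51 / √(306 × 736) = 51 / 474.5693 ≈ 0.107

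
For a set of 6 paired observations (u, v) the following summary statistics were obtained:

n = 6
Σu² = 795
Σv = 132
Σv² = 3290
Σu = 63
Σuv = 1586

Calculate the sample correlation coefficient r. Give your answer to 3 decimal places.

r = (nΣuv − ΣuΣv) / √[(nΣu² − (Σu)²)(nΣv² − (Σv)²)]
Numerator: 6×1586 − 63×132 = 1200
Denominator: √[(4770 − 3969)(19740 − 17424)] = √[801 × 2316] = 1362.0264
r = 1200 / 1362.0264 ≈ 0.881

0.881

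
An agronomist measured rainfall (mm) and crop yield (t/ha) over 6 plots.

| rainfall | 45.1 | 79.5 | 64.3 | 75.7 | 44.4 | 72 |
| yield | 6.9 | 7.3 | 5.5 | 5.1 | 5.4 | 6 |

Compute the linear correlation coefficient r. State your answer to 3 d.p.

0.064

n = 6, Σx = 381, Σy = 36.2, Σx² = 25374.6, Σy² = 222.32, Σxy = 2303.02
nΣxy − ΣxΣy = 13818.12 − 13792.2 = 25.92
nΣx² − (Σx)² = 152247.6 − 145161 = 7086.6; nΣy² − (Σy)² = 1333.92 − 1310.44 = 23.48
r = 25.92 / √(7086.6 × 23.48) = 25.92 / 407.9134 ≈ 0.064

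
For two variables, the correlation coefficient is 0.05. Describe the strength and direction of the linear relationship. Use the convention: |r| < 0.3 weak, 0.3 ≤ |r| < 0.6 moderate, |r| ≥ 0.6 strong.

r = 0.05 > 0 so the relationship is positive.
|r| = 0.05, which falls in the weak range.

weak positive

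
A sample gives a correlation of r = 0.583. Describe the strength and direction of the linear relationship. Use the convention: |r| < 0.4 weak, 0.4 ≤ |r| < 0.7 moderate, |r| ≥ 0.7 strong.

r = 0.583 > 0 so the relationship is positive.
|r| = 0.583, which falls in the moderate range.

moderate positive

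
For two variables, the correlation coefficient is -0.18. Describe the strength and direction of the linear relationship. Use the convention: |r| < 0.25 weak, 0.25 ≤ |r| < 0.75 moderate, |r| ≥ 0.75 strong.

r = -0.18 < 0 so the relationship is negative.
|r| = 0.18, which falls in the weak range.

weak negative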